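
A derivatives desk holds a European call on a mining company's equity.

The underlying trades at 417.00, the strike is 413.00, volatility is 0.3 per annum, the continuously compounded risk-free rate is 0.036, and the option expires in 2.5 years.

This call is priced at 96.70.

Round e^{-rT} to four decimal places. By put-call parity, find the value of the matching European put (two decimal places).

57.14

e^(−rT) = e^(−0.036·2.5) = 0.9139
Put-call parity: C − P = S − K·e^(−rT) = 417 − 413·0.9139 = 417 − 377.4407 = 39.5593
P = C − (C − P) = 96.70 − (39.5593) = 57.1407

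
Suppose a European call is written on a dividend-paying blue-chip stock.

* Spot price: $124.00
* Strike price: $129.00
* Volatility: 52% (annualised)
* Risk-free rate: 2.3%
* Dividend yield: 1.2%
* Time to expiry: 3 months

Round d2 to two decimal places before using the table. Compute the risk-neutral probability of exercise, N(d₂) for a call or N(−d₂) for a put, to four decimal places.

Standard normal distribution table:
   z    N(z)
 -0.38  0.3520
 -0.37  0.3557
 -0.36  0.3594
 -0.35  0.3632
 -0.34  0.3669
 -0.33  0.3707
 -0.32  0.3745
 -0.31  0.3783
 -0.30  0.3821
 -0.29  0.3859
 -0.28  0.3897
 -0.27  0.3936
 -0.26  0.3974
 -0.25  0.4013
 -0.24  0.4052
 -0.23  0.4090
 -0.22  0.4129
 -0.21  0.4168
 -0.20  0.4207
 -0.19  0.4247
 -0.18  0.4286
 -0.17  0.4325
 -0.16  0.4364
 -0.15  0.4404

σ√T = 0.52·√0.25 = 0.2600
d₁ = [ln(124/129) + (0.023 − 0.012 + 0.52²/2)·0.25] / 0.2600 = [-0.0395 + 0.0366] / 0.2600 = -0.0115 ⇒ -0.01
d₂ = d₁ − σ√T = -0.0115 − 0.2600 = -0.2715 ⇒ -0.27
Risk-neutral Pr[S_T > K] = N(d₂) = N(-0.27) = 0.3936

0.3936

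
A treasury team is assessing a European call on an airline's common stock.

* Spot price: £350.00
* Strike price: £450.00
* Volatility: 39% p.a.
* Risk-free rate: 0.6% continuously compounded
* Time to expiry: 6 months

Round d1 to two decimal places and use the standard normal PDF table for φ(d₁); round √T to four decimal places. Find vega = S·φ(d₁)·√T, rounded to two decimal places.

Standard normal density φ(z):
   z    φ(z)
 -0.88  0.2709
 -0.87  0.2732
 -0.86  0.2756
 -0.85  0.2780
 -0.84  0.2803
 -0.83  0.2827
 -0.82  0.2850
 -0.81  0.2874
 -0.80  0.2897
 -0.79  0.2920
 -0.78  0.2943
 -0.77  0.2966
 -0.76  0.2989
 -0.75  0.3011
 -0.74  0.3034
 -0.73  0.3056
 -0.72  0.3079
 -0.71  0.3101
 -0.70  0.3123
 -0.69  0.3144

T = 0.5;  σ√T = 0.2758
d₁ = [ln(350/450) + (0.006 + 0.39²/2)·0.5] / 0.2758 = [-0.2513 + 0.0410] / 0.2758 = -0.7625 ⇒ -0.76
√T = √0.5 = 0.7071
φ(d₁) = φ(-0.76) = 0.2989
vega = S·φ(d₁)·√T = 350·0.2989·0.7071 = 73.9733
(Vega is the same for a European call and put with the same parameters.)

73.97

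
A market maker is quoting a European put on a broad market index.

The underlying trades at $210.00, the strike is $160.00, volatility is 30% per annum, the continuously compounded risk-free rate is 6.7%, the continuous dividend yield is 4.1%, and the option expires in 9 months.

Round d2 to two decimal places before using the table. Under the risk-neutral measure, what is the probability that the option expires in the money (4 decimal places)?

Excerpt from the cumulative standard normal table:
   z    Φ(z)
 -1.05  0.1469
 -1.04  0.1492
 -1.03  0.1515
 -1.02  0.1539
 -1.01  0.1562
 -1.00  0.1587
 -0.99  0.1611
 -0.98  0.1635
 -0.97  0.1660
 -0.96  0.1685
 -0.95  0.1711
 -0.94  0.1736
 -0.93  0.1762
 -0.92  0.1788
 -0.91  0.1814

0.1611

σ√T = 0.3 × 0.8660 = 0.2598
d₁ = [ln(210/160) + (0.067 − 0.041 + 0.3²/2)·0.75] / 0.2598 = [0.2719 + 0.0533] / 0.2598 = 1.2516 ≈ 1.25
d₂ = d₁ − σ√T = 1.2516 − 0.2598 = 0.9918 ≈ 0.99
Pr(exercise) under Q = N(−d₂) = N(-0.99) = 0.1611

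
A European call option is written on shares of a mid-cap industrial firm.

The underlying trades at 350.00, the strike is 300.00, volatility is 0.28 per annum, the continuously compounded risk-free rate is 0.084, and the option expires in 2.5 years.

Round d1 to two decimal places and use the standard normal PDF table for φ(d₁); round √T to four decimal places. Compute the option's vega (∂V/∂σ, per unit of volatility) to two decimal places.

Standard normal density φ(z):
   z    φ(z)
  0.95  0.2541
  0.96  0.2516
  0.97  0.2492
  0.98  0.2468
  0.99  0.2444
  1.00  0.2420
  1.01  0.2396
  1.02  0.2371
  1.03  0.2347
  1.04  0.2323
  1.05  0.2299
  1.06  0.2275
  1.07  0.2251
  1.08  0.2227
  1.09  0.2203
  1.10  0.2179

σ√T = 0.28·√2.5 = 0.4427
d₁ = [ln(350/300) + (0.084 + 0.28²/2)·2.5] / 0.4427 = [0.1542 + 0.3080] / 0.4427 = 1.0439 → 1.04
√T = √2.5 = 1.5811
φ(d₁) = φ(1.04) = 0.2323
vega = S·φ(d₁)·√T = 350·0.2323·1.5811 = 128.5513
(The put has the same vega.)

128.55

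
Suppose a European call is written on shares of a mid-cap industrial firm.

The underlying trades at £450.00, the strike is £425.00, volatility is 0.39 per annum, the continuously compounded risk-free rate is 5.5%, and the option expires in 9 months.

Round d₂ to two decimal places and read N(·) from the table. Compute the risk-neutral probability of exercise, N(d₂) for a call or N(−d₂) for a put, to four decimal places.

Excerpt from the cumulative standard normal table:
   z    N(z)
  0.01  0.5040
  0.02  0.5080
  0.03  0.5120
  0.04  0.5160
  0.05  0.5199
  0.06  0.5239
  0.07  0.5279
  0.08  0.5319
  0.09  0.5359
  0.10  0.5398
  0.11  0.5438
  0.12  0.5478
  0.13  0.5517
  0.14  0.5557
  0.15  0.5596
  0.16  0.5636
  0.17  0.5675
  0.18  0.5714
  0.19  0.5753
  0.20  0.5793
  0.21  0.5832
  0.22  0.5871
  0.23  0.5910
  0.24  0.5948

T = 0.75;  σ√T = 0.3377
d₁ = [ln(450/425) + (0.055 + ½·0.39²)·0.75] / (σ√T) = (0.0572 + 0.0983) / 0.3377 = 0.4602 which rounds to 0.46
d₂ = 0.4602 − 0.3377 = 0.1225 which rounds to 0.12
Risk-neutral Pr[S_T > K] = N(d₂) = N(0.12) = 0.5478

0.5478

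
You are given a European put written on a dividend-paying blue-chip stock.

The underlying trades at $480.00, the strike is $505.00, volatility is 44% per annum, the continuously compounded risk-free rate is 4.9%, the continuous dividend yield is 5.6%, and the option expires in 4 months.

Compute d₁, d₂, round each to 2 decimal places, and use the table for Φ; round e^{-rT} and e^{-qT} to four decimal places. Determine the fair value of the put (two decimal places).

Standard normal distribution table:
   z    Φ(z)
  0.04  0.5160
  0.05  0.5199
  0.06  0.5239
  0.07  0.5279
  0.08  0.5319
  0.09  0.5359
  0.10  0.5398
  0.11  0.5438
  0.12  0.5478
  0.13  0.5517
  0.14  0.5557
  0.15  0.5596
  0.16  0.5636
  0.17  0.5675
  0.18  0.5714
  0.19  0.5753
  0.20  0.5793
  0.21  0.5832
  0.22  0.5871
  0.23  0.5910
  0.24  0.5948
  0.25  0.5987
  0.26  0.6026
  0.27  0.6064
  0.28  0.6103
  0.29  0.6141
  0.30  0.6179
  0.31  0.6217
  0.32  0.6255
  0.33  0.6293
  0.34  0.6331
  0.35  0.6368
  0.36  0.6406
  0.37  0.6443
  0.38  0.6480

σ√T = 0.44·√0.3333 = 0.2540
d₁ = [ln(480/505) + (0.049 − 0.056 + ½·0.44²)·0.3333] / (σ√T) = (-0.0508 + 0.0299) / 0.2540 = -0.0820 which rounds to -0.08
d₂ = -0.0820 − 0.2540 = -0.3361 which rounds to -0.34
e^(−qT) = e^(−0.056·0.3333) = 0.9815;  e^(−rT) = e^(−0.049·0.3333) = 0.9838
N(−d₂) = N(0.34) = 0.6331;  N(−d₁) = N(0.08) = 0.5319
P = 505·0.9838·0.6331 − 480·0.9815·0.5319 = 314.5361 − 250.5887 = 63.9474

$63.95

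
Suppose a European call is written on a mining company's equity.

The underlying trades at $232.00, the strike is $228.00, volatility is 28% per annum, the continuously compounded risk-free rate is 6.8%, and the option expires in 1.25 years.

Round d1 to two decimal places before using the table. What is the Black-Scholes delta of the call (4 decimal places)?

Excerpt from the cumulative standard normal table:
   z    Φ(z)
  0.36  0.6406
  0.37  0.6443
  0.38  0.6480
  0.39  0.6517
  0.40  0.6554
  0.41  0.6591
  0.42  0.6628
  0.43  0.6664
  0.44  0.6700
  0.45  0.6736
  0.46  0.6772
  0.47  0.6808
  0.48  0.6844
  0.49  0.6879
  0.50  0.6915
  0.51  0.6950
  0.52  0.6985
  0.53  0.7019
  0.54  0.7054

σ√T = 0.28 × 1.1180 = 0.3130
ln(S/K) + (r + σ²/2)T = ln(232/228) + (0.068 + 0.28²/2)·1.25 = 0.0174 + 0.1340 = 0.1514
d₁ = 0.1514 / 0.3130 = 0.4836 which rounds to 0.48
N(d₁) = N(0.48) = 0.6844
Δ_call = N(d₁) = 0.6844

0.6844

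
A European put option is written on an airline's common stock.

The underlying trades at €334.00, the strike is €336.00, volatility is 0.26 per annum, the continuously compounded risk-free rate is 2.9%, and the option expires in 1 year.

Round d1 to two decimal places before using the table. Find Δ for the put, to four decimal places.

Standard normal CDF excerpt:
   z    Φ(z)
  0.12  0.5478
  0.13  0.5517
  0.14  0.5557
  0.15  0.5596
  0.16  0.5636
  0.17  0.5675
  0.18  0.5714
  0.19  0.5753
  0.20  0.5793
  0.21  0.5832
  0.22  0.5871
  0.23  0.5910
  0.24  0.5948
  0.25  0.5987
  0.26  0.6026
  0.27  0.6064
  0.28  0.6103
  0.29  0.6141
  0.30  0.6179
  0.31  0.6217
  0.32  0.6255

σ√T = 0.26 × 1.0000 = 0.2600
d₁ = [ln(334/336) + (0.029 + ½·0.26²)·1] / (σ√T) = (-0.0060 + 0.0628) / 0.2600 = 0.2186 ≈ 0.22
N(d₁) = N(0.22) = 0.5871
Δ_put = N(d₁) − 1 = 0.5871 − 1 = -0.4129

-0.4129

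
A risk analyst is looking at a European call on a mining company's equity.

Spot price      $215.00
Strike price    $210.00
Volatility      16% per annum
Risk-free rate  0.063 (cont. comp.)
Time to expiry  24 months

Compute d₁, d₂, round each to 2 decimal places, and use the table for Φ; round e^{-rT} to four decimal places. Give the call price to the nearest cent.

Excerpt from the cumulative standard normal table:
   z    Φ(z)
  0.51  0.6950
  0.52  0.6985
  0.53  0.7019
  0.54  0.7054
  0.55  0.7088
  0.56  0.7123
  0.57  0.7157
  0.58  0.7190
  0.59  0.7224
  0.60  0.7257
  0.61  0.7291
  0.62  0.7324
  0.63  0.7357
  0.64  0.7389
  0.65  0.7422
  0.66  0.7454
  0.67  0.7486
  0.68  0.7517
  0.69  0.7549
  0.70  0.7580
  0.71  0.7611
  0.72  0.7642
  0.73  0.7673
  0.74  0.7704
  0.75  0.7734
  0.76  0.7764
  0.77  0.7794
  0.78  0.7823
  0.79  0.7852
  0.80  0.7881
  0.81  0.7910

σ√T = 0.16·√2 = 0.2263
d₁ = [ln(215/210) + (0.063 + 0.16²/2)·2] / 0.2263 = [0.0235 + 0.1516] / 0.2263 = 0.7740 ⇒ 0.77
d₂ = d₁ − σ√T = 0.7740 − 0.2263 = 0.5477 ⇒ 0.55
exp(−rT) = exp(−0.063·2) = 0.8816
C = 215·N(0.77) − 210·0.8816·N(0.55) = 215·0.7794 − 210·0.8816·0.7088 = 167.5710 − 131.2244 = 36.3466

$36.35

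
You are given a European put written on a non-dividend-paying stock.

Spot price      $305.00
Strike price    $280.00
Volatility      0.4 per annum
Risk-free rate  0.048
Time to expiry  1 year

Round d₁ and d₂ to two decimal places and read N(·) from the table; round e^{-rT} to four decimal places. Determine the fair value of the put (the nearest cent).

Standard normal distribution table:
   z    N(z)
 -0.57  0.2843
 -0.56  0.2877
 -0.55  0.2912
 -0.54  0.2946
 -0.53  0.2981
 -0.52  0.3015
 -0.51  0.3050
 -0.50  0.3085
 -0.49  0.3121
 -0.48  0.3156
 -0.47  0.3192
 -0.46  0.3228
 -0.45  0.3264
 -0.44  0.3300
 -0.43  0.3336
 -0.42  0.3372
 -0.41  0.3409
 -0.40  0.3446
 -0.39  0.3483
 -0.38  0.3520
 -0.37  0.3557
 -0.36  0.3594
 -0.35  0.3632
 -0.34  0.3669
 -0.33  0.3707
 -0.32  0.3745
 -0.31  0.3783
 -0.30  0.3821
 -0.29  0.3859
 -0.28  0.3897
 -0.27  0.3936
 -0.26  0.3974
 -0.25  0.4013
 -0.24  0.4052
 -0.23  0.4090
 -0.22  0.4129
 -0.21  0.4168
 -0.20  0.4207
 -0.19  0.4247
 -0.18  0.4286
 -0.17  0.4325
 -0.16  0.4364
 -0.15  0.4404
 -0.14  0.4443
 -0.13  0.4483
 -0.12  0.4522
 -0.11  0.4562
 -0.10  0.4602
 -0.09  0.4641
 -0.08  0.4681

σ√T = 0.4 × 1.0000 = 0.4000
d₁ = [ln(305/280) + (0.048 + 0.4²/2)·1] / 0.4000 = [0.0855 + 0.1280] / 0.4000 = 0.5338 which rounds to 0.53
d₂ = d₁ − σ√T = 0.5338 − 0.4000 = 0.1338 which rounds to 0.13
exp(−rT) = exp(−0.048·1) = 0.9531
N(−d₂) = N(-0.13) = 0.4483;  N(−d₁) = N(-0.53) = 0.2981
P = 280·0.9531·0.4483 − 305·0.2981 = 119.6369 − 90.9205 = 28.7164

$28.72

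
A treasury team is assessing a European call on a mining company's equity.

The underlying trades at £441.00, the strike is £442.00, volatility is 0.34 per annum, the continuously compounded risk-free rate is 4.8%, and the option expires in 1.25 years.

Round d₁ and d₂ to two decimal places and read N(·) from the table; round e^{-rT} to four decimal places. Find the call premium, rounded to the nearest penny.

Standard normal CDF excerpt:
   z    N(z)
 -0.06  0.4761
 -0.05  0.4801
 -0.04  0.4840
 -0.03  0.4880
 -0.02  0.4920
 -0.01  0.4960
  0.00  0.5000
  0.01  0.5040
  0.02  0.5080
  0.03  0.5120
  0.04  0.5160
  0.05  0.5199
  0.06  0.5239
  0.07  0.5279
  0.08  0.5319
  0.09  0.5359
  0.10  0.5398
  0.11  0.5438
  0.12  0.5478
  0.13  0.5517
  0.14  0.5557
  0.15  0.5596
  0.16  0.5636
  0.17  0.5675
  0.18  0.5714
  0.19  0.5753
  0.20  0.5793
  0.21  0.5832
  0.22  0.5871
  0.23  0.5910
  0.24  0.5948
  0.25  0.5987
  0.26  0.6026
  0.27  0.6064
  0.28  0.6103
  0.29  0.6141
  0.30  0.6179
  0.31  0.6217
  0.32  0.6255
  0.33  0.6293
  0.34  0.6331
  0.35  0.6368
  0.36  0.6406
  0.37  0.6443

T = 1.25;  σ√T = 0.3801
d₁ = [ln(441/442) + (0.048 + 0.34²/2)·1.25] / 0.3801 = [-0.0023 + 0.1323] / 0.3801 = 0.3419 ≈ 0.34
d₂ = d₁ − σ√T = 0.3419 − 0.3801 = -0.0382 ≈ -0.04
e^(−rT) = e^(−0.048·1.25) = 0.9418
N(d₁) = N(0.34) = 0.6331;  N(d₂) = N(-0.04) = 0.4840
C = 441·0.6331 − 442·0.9418·0.4840 = 279.1971 − 201.4774 = 77.7197

£77.72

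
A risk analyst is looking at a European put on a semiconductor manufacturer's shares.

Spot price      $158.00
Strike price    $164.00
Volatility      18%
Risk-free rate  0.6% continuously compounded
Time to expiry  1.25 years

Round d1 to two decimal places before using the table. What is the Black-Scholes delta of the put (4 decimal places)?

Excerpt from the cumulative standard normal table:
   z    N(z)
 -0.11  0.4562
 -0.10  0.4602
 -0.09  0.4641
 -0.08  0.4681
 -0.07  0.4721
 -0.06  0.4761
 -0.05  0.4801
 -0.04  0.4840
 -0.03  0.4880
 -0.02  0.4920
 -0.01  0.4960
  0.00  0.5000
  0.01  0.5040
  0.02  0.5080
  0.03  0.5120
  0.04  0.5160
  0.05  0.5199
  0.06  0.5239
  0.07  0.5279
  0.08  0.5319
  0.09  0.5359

σ√T = 0.18·√1.25 = 0.2012
ln(S/K) + (r + σ²/2)T = ln(158/164) + (0.006 + 0.18²/2)·1.25 = -0.0373 + 0.0277 = -0.0095
d₁ = -0.0095 / 0.2012 = -0.0473 → -0.05
N(d₁) = N(-0.05) = 0.4801
Δ_put = N(d₁) − 1 = 0.4801 − 1 = -0.5199

-0.5199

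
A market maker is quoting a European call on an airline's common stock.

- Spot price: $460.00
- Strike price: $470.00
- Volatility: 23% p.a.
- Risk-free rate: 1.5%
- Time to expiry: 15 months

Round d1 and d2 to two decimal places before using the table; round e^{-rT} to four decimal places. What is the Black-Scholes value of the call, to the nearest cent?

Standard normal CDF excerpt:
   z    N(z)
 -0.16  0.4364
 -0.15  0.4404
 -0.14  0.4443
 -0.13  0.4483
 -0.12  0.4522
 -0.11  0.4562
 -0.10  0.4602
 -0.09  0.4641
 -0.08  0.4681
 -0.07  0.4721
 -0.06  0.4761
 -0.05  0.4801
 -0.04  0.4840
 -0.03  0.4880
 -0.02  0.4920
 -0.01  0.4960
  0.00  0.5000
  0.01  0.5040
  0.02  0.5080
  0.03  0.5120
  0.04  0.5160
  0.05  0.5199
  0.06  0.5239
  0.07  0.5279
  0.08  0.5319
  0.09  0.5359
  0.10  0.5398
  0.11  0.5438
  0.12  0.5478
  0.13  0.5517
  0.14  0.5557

T = 1.25;  σ√T = 0.2571
d₁ = [ln(460/470) + (0.015 + 0.23²/2)·1.25] / 0.2571 = [-0.0215 + 0.0518] / 0.2571 = 0.1179 → 0.12
d₂ = d₁ − σ√T = 0.1179 − 0.2571 = -0.1393 → -0.14
e^(−rT) = e^(−0.015·1.25) = 0.9814
N(d₁) = N(0.12) = 0.5478;  N(d₂) = N(-0.14) = 0.4443
C = 460·0.5478 − 470·0.9814·0.4443 = 251.9880 − 204.9369 = 47.0511

$47.05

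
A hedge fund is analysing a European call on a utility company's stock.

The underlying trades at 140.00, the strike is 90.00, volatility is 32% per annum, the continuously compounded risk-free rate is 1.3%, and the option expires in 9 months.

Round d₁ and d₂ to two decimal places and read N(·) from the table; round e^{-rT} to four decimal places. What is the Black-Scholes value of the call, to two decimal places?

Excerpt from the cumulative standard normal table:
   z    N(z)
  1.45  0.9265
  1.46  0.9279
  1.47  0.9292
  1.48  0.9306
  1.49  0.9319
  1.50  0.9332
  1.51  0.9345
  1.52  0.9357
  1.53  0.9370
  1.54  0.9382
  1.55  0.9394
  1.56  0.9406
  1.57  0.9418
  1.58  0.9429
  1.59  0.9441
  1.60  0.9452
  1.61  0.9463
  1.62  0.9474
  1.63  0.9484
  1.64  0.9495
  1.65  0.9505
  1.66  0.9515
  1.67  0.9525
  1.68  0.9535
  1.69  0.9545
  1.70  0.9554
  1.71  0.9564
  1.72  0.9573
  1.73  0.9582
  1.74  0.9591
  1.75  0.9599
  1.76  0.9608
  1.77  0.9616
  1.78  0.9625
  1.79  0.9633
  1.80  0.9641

σ√T = 0.32·√0.75 = 0.2771
d₁ = [ln(140/90) + (0.013 + 0.32²/2)·0.75] / 0.2771 = [0.4418 + 0.0482] / 0.2771 = 1.7681 which rounds to 1.77
d₂ = d₁ − σ√T = 1.7681 − 0.2771 = 1.4909 which rounds to 1.49
e^(−rT) = e^(−0.013·0.75) = 0.9903
N(d₁) = N(1.77) = 0.9616;  N(d₂) = N(1.49) = 0.9319
C = 140·0.9616 − 90·0.9903·0.9319 = 134.6240 − 83.0575 = 51.5665

51.57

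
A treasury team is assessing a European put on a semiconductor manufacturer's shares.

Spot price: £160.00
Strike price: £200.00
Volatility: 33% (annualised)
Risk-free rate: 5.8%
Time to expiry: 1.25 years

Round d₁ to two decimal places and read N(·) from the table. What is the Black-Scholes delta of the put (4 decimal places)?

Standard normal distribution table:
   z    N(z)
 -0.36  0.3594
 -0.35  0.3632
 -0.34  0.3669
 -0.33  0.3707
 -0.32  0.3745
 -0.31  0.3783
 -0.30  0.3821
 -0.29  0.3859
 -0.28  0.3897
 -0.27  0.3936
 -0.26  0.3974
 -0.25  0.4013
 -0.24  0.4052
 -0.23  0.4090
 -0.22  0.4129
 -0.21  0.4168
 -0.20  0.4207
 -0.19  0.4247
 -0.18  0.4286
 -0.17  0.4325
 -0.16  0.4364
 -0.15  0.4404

-0.5871

σ√T = 0.33 × 1.1180 = 0.3690
ln(S/K) + (r + σ²/2)T = ln(160/200) + (0.058 + 0.33²/2)·1.25 = -0.2231 + 0.1406 = -0.0826
d₁ = -0.0826 / 0.3690 = -0.2238 which rounds to -0.22
N(d₁) = N(-0.22) = 0.4129
Δ_put = N(d₁) − 1 = 0.4129 − 1 = -0.5871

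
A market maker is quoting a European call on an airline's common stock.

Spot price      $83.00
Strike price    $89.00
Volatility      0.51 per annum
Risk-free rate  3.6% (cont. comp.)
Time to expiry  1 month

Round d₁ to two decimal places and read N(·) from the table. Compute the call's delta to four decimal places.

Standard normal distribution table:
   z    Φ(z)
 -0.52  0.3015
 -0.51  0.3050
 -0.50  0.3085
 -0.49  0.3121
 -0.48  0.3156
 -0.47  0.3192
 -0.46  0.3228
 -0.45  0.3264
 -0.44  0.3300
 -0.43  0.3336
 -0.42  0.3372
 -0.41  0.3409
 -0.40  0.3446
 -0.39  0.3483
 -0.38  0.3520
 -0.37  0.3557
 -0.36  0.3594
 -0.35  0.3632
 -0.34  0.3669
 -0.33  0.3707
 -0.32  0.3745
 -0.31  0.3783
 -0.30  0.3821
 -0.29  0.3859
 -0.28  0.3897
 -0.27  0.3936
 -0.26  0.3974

0.3520

σ√T = 0.51·√0.08333 = 0.1472
ln(S/K) + (r + σ²/2)T = ln(83/89) + (0.036 + 0.51²/2)·0.08333 = -0.0698 + 0.0138 = -0.0560
d₁ = -0.0560 / 0.1472 = -0.3801 → -0.38
N(d₁) = N(-0.38) = 0.3520
Δ_call = N(d₁) = 0.3520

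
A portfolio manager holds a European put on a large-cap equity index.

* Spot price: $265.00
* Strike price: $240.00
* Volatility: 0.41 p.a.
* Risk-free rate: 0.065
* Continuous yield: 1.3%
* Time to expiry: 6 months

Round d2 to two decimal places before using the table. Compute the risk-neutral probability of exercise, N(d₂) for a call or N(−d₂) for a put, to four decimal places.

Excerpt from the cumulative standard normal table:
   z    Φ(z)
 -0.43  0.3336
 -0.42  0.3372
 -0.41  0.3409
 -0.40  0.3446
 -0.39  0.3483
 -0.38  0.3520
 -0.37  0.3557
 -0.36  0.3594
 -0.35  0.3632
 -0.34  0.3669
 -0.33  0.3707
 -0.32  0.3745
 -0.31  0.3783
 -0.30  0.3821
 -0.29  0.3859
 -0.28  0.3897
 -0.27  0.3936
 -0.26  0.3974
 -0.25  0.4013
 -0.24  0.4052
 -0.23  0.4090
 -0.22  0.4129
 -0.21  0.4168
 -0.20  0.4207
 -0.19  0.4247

0.3859

T = 0.5;  σ√T = 0.2899
d₁ = [ln(265/240) + (0.065 − 0.013 + 0.41²/2)·0.5] / 0.2899 = [0.0991 + 0.0680] / 0.2899 = 0.5764 → 0.58
d₂ = d₁ − σ√T = 0.5764 − 0.2899 = 0.2865 → 0.29
Risk-neutral Pr[S_T < K] = N(−d₂) = N(-0.29) = 0.3859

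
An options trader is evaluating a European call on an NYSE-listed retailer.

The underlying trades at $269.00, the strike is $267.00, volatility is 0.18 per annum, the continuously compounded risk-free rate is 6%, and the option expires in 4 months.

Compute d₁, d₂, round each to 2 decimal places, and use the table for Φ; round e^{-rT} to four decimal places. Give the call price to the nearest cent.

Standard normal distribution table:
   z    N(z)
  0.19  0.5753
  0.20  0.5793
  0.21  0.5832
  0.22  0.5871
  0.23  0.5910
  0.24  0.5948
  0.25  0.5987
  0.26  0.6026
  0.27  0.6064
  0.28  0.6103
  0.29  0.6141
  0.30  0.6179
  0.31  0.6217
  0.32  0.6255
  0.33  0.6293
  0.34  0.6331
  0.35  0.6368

$15.63

σ√T = 0.18·√0.3333 = 0.1039
ln(S/K) + (r + σ²/2)T = ln(269/267) + (0.06 + 0.18²/2)·0.3333 = 0.0075 + 0.0254 = 0.0329
d₁ = 0.0329 / 0.1039 = 0.3162 which rounds to 0.32
d₂ = d₁ − σ√T = 0.3162 − 0.1039 = 0.2123 which rounds to 0.21
e^(−rT) = e^(−0.06·0.3333) = 0.9802
C = 269·N(0.32) − 267·0.9802·N(0.21) = 269·0.6255 − 267·0.9802·0.5832 = 168.2595 − 152.6313 = 15.6282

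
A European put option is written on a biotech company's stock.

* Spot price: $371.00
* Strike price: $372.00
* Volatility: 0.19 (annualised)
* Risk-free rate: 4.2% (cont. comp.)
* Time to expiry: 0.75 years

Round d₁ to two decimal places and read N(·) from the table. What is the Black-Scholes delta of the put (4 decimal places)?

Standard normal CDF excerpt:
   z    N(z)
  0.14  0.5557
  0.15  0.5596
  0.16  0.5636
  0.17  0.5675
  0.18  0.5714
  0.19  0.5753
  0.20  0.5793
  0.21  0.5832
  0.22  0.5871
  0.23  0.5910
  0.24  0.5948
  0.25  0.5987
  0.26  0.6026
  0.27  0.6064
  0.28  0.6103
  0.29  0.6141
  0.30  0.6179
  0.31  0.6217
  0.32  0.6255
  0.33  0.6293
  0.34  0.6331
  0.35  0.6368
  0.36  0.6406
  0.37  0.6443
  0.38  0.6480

σ√T = 0.19·√0.75 = 0.1645
d₁ = [ln(371/372) + (0.042 + 0.19²/2)·0.75] / 0.1645 = [-0.0027 + 0.0450] / 0.1645 = 0.2574 → 0.26
N(d₁) = N(0.26) = 0.6026
Δ_put = N(d₁) − 1 = 0.6026 − 1 = -0.3974

-0.3974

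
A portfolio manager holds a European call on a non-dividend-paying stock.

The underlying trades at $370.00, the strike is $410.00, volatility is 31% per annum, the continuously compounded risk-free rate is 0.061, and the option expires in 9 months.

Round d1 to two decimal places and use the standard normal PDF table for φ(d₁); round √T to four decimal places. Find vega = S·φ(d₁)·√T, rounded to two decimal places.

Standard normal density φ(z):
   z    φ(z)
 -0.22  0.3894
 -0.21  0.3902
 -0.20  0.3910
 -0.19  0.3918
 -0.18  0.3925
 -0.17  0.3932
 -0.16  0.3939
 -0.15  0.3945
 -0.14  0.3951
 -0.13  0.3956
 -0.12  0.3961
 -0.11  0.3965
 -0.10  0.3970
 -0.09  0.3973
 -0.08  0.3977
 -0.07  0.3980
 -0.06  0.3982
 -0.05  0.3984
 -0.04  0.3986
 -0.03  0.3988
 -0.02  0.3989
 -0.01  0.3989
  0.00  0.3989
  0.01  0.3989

127.43

σ√T = 0.31 × 0.8660 = 0.2685
ln(S/K) + (r + σ²/2)T = ln(370/410) + (0.061 + 0.31²/2)·0.75 = -0.1027 + 0.0818 = -0.0209
d₁ = -0.0209 / 0.2685 = -0.0777 which rounds to -0.08
√T = √0.75 = 0.8660
φ(d₁) = φ(-0.08) = 0.3977
vega = S·φ(d₁)·√T = 370·0.3977·0.8660 = 127.4310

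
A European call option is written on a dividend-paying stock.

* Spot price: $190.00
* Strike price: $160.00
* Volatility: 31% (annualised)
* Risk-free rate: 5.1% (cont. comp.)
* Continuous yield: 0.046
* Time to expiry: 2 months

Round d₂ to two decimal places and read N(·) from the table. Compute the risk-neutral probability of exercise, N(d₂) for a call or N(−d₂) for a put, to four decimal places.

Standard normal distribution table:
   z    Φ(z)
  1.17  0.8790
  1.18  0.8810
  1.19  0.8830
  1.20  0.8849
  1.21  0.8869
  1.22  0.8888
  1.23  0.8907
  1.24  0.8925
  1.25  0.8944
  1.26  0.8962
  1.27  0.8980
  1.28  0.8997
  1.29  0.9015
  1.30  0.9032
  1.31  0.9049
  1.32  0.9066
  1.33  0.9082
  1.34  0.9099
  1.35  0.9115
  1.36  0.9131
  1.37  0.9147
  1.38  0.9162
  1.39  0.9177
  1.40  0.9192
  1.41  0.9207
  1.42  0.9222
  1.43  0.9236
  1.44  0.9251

T = 0.1667;  σ√T = 0.1266
ln(S/K) + (r − q + σ²/2)T = ln(190/160) + (0.051 − 0.046 + 0.31²/2)·0.1667 = 0.1719 + 0.0088 = 0.1807
d₁ = 0.1807 / 0.1266 = 1.4278 which rounds to 1.43
d₂ = d₁ − σ√T = 1.4278 − 0.1266 = 1.3012 which rounds to 1.30
Risk-neutral Pr[S_T > K] = N(d₂) = N(1.30) = 0.9032

0.9032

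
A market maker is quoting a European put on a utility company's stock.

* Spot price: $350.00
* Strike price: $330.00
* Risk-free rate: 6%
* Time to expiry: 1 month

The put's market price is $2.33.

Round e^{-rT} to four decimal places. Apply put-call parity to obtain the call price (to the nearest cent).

$23.98

exp(−rT) = exp(−0.06·0.08333) = 0.9950
Put-call parity: C − P = S − K·e^(−rT) = 350 − 330·0.9950 = 350 − 328.3500 = 21.6500
C = P + (C − P) = 2.33 + (21.6500) = 23.9800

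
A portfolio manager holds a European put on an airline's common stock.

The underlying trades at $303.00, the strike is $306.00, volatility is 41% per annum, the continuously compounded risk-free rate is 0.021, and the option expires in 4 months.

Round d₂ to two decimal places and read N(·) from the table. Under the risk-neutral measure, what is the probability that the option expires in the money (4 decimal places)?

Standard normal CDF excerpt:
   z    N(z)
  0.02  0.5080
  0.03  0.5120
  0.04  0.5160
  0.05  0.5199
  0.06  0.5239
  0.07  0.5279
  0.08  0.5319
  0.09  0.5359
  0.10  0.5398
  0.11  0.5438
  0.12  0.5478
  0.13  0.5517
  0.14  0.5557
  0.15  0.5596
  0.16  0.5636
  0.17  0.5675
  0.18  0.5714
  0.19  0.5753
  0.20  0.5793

0.5517

σ√T = 0.41 × 0.5774 = 0.2367
ln(S/K) + (r + σ²/2)T = ln(303/306) + (0.021 + 0.41²/2)·0.3333 = -0.0099 + 0.0350 = 0.0252
d₁ = 0.0252 / 0.2367 = 0.1063 which rounds to 0.11
d₂ = d₁ − σ√T = 0.1063 − 0.2367 = -0.1304 which rounds to -0.13
Risk-neutral Pr[S_T < K] = N(−d₂) = N(0.13) = 0.5517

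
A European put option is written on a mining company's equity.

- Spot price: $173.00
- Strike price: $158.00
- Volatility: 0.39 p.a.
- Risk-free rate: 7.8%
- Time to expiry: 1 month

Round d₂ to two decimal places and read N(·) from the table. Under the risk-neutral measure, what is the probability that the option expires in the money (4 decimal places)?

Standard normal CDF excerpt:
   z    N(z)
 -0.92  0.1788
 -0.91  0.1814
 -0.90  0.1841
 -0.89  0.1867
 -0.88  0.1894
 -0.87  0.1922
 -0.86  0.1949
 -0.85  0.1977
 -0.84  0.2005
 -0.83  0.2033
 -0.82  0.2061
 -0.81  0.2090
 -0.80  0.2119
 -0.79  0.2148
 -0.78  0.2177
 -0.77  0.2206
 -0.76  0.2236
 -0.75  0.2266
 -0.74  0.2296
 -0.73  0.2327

0.2090

σ√T = 0.39 × 0.2887 = 0.1126
d₁ = [ln(173/158) + (0.078 + ½·0.39²)·0.08333] / (σ√T) = (0.0907 + 0.0128) / 0.1126 = 0.9196 ≈ 0.92
d₂ = 0.9196 − 0.1126 = 0.8070 ≈ 0.81
Pr(exercise) under Q = N(−d₂) = N(-0.81) = 0.2090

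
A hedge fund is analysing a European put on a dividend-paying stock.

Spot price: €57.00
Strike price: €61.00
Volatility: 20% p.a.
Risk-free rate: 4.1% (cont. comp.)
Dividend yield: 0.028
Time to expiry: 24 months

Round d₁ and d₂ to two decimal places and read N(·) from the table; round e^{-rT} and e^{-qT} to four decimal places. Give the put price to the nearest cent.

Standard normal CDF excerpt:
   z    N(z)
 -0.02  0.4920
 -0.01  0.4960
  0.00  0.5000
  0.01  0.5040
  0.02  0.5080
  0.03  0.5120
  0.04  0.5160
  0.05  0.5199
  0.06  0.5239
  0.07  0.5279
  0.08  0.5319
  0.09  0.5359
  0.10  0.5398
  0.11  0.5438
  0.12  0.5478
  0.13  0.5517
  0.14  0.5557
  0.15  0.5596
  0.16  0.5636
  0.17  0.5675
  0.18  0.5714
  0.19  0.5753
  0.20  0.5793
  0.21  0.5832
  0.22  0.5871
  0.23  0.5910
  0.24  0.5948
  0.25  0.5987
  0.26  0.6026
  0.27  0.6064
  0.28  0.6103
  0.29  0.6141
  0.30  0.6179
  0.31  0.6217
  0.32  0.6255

€7.35

T = 2;  σ√T = 0.2828
d₁ = [ln(57/61) + (0.041 − 0.028 + ½·0.2²)·2] / (σ√T) = (-0.0678 + 0.0660) / 0.2828 = -0.0064 which rounds to -0.01
d₂ = -0.0064 − 0.2828 = -0.2893 which rounds to -0.29
exp(−qT) = exp(−0.028·2) = 0.9455;  exp(−rT) = exp(−0.041·2) = 0.9213
N(−d₂) = N(0.29) = 0.6141;  N(−d₁) = N(0.01) = 0.5040
P = 61·0.9213·0.6141 − 57·0.9455·0.5040 = 34.5120 − 27.1623 = 7.3497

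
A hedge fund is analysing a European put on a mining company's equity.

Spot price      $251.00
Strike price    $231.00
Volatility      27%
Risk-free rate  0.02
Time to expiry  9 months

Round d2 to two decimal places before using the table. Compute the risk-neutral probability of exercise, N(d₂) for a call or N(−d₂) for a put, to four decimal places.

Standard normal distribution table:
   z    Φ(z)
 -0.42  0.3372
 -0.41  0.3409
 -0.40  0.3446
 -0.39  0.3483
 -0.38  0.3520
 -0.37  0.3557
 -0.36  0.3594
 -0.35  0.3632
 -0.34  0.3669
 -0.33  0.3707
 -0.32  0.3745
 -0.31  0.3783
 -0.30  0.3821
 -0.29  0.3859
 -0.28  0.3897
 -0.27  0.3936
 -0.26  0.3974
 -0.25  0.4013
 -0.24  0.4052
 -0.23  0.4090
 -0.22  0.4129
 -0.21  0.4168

T = 0.75;  σ√T = 0.2338
d₁ = [ln(251/231) + (0.02 + 0.27²/2)·0.75] / 0.2338 = [0.0830 + 0.0423] / 0.2338 = 0.5362 which rounds to 0.54
d₂ = d₁ − σ√T = 0.5362 − 0.2338 = 0.3024 which rounds to 0.30
Risk-neutral Pr[S_T < K] = N(−d₂) = N(-0.30) = 0.3821

0.3821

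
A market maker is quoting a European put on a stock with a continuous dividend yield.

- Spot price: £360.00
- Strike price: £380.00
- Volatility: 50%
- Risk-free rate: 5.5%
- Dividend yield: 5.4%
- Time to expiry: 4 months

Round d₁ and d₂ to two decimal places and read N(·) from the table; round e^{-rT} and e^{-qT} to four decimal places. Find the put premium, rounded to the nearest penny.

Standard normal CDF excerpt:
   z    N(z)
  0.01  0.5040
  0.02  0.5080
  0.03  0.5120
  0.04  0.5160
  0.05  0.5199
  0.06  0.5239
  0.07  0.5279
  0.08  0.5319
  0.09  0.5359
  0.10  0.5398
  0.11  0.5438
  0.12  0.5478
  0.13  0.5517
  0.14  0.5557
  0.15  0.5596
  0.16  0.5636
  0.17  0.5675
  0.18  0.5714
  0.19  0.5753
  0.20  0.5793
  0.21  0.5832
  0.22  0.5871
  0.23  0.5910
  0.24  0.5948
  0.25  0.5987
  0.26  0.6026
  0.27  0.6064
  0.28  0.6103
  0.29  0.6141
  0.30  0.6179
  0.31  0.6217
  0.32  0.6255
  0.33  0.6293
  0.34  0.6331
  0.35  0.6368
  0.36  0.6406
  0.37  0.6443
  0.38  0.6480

£52.33

σ√T = 0.5 × 0.5774 = 0.2887
d₁ = [ln(360/380) + (0.055 − 0.054 + ½·0.5²)·0.3333] / (σ√T) = (-0.0541 + 0.0420) / 0.2887 = -0.0418 → -0.04
d₂ = -0.0418 − 0.2887 = -0.3305 → -0.33
e^(−qT) = e^(−0.054·0.3333) = 0.9822;  e^(−rT) = e^(−0.055·0.3333) = 0.9818
P = 380·0.9818·N(0.33) − 360·0.9822·N(0.04) = 380·0.9818·0.6293 − 360·0.9822·0.5160 = 234.7818 − 182.4535 = 52.3283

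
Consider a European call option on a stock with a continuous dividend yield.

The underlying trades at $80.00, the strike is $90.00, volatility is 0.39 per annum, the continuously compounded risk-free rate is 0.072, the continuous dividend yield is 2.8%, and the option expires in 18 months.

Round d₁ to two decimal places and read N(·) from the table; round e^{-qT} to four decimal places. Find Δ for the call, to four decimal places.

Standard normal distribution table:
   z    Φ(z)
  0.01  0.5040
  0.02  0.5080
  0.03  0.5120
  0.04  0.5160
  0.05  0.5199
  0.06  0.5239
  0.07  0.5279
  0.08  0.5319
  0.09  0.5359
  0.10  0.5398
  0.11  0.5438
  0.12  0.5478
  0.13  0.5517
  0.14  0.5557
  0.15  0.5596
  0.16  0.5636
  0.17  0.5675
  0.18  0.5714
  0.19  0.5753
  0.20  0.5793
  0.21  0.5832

σ√T = 0.39·√1.5 = 0.4777
d₁ = [ln(80/90) + (0.072 − 0.028 + 0.39²/2)·1.5] / 0.4777 = [-0.1178 + 0.1801] / 0.4777 = 0.1304 which rounds to 0.13
N(d₁) = N(0.13) = 0.5517
Δ_call = exp(−qT)·N(d₁) = 0.9589·0.5517 = 0.5290

0.5290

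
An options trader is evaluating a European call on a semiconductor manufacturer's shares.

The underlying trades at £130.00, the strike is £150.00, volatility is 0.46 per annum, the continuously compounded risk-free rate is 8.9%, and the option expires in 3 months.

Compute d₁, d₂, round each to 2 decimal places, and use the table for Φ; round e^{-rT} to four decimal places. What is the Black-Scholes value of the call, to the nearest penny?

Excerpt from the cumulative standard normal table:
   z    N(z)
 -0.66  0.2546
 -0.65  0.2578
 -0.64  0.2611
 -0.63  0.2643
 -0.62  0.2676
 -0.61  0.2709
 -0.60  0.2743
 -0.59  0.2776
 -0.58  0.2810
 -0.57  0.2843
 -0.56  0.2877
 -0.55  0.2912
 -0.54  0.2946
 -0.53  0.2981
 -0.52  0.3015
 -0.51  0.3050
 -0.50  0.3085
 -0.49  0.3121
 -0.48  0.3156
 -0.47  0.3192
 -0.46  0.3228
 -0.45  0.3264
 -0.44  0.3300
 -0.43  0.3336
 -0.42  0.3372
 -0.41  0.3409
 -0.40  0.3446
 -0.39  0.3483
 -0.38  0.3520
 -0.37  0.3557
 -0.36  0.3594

£6.01

T = 0.25;  σ√T = 0.2300
ln(S/K) + (r + σ²/2)T = ln(130/150) + (0.089 + 0.46²/2)·0.25 = -0.1431 + 0.0487 = -0.0944
d₁ = -0.0944 / 0.2300 = -0.4104 → -0.41
d₂ = d₁ − σ√T = -0.4104 − 0.2300 = -0.6404 → -0.64
e^(−rT) = e^(−0.089·0.25) = 0.9780
N(d₁) = N(-0.41) = 0.3409;  N(d₂) = N(-0.64) = 0.2611
C = 130·0.3409 − 150·0.9780·0.2611 = 44.3170 − 38.3034 = 6.0136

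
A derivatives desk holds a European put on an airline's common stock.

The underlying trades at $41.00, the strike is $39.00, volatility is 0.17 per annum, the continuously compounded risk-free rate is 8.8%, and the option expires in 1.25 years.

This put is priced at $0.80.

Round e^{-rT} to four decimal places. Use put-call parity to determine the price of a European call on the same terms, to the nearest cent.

$6.86

exp(−rT) = exp(−0.088·1.25) = 0.8958
Put-call parity: C − P = S − K·e^(−rT) = 41 − 39·0.8958 = 41 − 34.9362 = 6.0638
C = P + (C − P) = 0.80 + (6.0638) = 6.8638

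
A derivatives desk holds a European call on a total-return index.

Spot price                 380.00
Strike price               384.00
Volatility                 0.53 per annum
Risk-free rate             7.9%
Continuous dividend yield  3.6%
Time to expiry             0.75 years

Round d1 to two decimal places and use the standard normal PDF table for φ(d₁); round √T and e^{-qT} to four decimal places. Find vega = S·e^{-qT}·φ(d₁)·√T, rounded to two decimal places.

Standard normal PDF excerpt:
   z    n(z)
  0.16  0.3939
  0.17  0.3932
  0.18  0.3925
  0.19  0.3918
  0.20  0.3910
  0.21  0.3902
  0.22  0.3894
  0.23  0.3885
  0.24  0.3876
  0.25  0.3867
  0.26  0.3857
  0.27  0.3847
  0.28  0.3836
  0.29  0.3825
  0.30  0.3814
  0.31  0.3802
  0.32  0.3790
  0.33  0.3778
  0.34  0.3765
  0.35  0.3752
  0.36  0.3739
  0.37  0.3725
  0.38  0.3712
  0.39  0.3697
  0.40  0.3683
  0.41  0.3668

T = 0.75;  σ√T = 0.4590
d₁ = [ln(380/384) + (0.079 − 0.036 + ½·0.53²)·0.75] / (σ√T) = (-0.0105 + 0.1376) / 0.4590 = 0.2769 ≈ 0.28
√T = √0.75 = 0.8660
φ(d₁) = φ(0.28) = 0.3836
exp(−qT) = exp(−0.036·0.75) = 0.9734
vega = S·exp(−qT)·φ(d₁)·√T = 380·0.9734·0.3836·0.8660 = 122.8772
(Vega is the same for a European call and put with the same parameters.)

122.88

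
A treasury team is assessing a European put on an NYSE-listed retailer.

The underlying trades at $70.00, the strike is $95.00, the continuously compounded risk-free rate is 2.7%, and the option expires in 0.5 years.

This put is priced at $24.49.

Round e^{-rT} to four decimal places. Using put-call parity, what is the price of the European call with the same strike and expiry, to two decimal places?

e^(−rT) = e^(−0.027·0.5) = 0.9866
Put-call parity: C − P = S − K·e^(−rT) = 70 − 95·0.9866 = 70 − 93.7270 = -23.7270
C = P + (C − P) = 24.49 + (-23.7270) = 0.7630

$0.76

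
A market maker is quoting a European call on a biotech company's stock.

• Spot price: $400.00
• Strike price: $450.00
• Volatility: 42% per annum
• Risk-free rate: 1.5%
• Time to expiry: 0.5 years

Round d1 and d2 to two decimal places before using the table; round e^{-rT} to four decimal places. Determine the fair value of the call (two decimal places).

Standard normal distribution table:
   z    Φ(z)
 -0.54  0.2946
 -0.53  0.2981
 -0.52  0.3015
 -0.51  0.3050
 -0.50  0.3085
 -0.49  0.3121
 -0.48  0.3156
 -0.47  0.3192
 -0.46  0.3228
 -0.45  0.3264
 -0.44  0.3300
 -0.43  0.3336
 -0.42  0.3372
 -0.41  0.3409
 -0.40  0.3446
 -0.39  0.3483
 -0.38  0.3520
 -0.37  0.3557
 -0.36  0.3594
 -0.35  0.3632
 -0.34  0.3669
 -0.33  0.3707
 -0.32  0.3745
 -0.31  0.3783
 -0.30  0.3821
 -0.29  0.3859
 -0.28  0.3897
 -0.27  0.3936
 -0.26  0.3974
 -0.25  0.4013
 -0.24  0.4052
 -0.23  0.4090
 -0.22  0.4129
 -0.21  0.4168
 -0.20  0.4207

σ√T = 0.42 × 0.7071 = 0.2970
d₁ = [ln(400/450) + (0.015 + 0.42²/2)·0.5] / 0.2970 = [-0.1178 + 0.0516] / 0.2970 = -0.2228 → -0.22
d₂ = d₁ − σ√T = -0.2228 − 0.2970 = -0.5198 → -0.52
e^(−rT) = e^(−0.015·0.5) = 0.9925
C = 400·N(-0.22) − 450·0.9925·N(-0.52) = 400·0.4129 − 450·0.9925·0.3015 = 165.1600 − 134.6574 = 30.5026

$30.50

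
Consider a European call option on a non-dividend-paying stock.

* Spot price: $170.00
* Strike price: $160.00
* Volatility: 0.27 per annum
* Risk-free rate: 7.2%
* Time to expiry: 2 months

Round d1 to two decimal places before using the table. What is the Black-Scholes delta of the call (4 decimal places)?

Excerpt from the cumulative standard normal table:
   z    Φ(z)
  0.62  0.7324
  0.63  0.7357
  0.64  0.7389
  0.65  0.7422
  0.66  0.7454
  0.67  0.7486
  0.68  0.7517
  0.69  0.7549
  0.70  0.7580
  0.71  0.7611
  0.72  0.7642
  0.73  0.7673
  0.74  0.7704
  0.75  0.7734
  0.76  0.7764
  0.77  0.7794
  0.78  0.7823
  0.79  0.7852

σ√T = 0.27·√0.1667 = 0.1102
d₁ = [ln(170/160) + (0.072 + ½·0.27²)·0.1667] / (σ√T) = (0.0606 + 0.0181) / 0.1102 = 0.7140 ≈ 0.71
N(d₁) = N(0.71) = 0.7611
Δ_call = N(d₁) = 0.7611

0.7611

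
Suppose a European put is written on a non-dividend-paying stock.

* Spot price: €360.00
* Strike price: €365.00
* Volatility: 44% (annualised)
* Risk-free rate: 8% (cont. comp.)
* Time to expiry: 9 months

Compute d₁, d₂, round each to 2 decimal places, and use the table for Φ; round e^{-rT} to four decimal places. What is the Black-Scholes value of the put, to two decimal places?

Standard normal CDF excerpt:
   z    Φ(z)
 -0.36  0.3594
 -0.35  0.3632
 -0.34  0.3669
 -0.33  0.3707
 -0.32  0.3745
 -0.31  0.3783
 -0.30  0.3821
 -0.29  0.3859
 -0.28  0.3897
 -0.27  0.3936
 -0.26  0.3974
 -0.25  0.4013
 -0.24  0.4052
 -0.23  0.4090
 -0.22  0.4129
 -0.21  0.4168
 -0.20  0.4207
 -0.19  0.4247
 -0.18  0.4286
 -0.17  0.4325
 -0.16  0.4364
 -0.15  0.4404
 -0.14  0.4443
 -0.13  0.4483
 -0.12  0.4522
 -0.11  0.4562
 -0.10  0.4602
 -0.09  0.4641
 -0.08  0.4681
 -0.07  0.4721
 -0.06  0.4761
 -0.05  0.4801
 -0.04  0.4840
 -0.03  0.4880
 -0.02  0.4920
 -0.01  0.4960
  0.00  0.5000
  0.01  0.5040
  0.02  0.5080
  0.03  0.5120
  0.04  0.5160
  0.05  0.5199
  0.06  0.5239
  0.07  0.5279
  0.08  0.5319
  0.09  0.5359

σ√T = 0.44 × 0.8660 = 0.3811
d₁ = [ln(360/365) + (0.08 + ½·0.44²)·0.75] / (σ√T) = (-0.0138 + 0.1326) / 0.3811 = 0.3118 ⇒ 0.31
d₂ = 0.3118 − 0.3811 = -0.0693 ⇒ -0.07
e^(−rT) = e^(−0.08·0.75) = 0.9418
N(−d₂) = N(0.07) = 0.5279;  N(−d₁) = N(-0.31) = 0.3783
P = 365·0.9418·0.5279 − 360·0.3783 = 181.4693 − 136.1880 = 45.2813

€45.28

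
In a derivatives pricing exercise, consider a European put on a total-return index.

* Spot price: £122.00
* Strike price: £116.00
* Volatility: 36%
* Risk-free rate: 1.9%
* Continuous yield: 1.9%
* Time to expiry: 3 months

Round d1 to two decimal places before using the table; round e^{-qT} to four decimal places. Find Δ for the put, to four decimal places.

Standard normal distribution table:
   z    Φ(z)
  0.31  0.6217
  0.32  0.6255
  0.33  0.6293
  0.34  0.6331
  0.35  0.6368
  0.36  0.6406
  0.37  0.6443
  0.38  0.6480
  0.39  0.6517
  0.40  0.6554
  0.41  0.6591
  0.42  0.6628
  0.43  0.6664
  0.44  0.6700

-0.3540

σ√T = 0.36 × 0.5000 = 0.1800
d₁ = [ln(122/116) + (0.019 − 0.019 + 0.36²/2)·0.25] / 0.1800 = [0.0504 + 0.0162] / 0.1800 = 0.3702 → 0.37
N(d₁) = N(0.37) = 0.6443
Δ_put = exp(−qT)·(N(d₁) − 1) = 0.9953·(0.6443 − 1) = -0.3540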